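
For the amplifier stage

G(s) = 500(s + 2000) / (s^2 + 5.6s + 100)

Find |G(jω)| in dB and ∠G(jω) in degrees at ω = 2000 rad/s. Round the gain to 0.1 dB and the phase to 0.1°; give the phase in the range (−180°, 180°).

-9.0 dB, -134.8°

At s = jω = j2000:
zero (s+2000): 2000 + j2000 → |·| = √(2000²+2000²) = √8000000 ≈ 2828.4, ∠ = arctan(2000/2000) ≈ 45.00°
quadratic: (j2000)² + 5.6·j2000 + 100 = -3999900 + j11200 → |·| ≈ 3.9999e+06, ∠ ≈ 179.84°
|G| = 500 · 2828.4 / 3.9999e+06 ≈ 0.35356
Gain = 20 log₁₀(0.35356) ≈ -9.03 dB
∠G = 45.00° − 179.84° = -134.84°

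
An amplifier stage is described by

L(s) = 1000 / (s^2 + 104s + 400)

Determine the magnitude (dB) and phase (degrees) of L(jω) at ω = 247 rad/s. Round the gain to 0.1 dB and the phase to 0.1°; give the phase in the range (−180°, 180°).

Substitute s = j247:
Numerator: 1000 = 1000 + j0
Denominator: (j247)^2 + 104(j247) + 400 = -60609 + j25688
|N| = √(1000² + 0²) ≈ 1000, ∠N ≈ 0.00°
|D| = √(60609² + 25688²) ≈ 65828, ∠D ≈ 157.03°
|L| = 1000 / 65828 ≈ 0.015191
Gain = 20 log₁₀(0.015191) ≈ -36.37 dB
∠L = 0.00° − 157.03° = -157.03°

-36.4 dB, -157.0°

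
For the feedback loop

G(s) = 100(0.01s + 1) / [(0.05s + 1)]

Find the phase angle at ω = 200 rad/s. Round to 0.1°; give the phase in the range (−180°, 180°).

-20.9°

At ω = 200 rad/s:
zero (1 + j200·0.01) = 1 + j2 → |·| ≈ 2.2361, ∠ ≈ 63.43°
pole (1 + j200·0.05) = 1 + j10 → |·| ≈ 10.05, ∠ ≈ 84.29°
∠G = (63.43°) − (84.29°) = -20.86°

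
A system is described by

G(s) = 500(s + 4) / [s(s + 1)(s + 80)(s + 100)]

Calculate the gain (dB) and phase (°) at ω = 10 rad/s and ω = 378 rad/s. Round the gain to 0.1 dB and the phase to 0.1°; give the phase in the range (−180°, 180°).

At s = jω = j10:
zero (s+4): 4 + j10 → |·| = √(4²+10²) = √116 ≈ 10.77, ∠ = arctan(10/4) ≈ 68.20°
pole (s+1): 1 + j10 → |·| = √(1²+10²) = √101 ≈ 10.05, ∠ = arctan(10/1) ≈ 84.29°
pole (s+80): 80 + j10 → |·| = √(80²+10²) = √6500 ≈ 80.623, ∠ = arctan(10/80) ≈ 7.13°
pole (s+100): 100 + j10 → |·| = √(100²+10²) = √10100 ≈ 100.5, ∠ = arctan(10/100) ≈ 5.71°
pole at origin: |s| = 10, ∠ = 90.00° (in denominator)
|G| = 500 · 10.77 / 8.1431e+05 ≈ 0.006613
Gain = 20 log₁₀(0.006613) ≈ -43.59 dB
∠G = 68.20° − 187.13° = -118.93°

At s = jω = j378:
zero (s+4): 4 + j378 → |·| = √(4²+378²) = √142900 ≈ 378.02, ∠ = arctan(378/4) ≈ 89.39°
pole (s+1): 1 + j378 → |·| = √(1²+378²) = √142885 ≈ 378, ∠ = arctan(378/1) ≈ 89.85°
pole (s+80): 80 + j378 → |·| = √(80²+378²) = √149284 ≈ 386.37, ∠ = arctan(378/80) ≈ 78.05°
pole (s+100): 100 + j378 → |·| = √(100²+378²) = √152884 ≈ 391, ∠ = arctan(378/100) ≈ 75.18°
pole at origin: |s| = 378, ∠ = 90.00° (in denominator)
|G| = 500 · 378.02 / 2.1586e+10 ≈ 8.7561e-06
Gain = 20 log₁₀(8.7561e-06) ≈ -101.15 dB
∠G = 89.39° − 333.08° = -243.69° ≡ 116.31° (principal value)

ω = 10: -43.6 dB, -118.9°; ω = 378: -101.2 dB, 116.3°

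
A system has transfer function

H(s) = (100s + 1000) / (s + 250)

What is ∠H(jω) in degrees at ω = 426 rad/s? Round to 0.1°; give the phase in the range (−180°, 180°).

29.1°

Substitute s = j426:
Numerator: 100(j426) + 1000 = 1000 + j42600
Denominator: (j426) + 250 = 250 + j426
|N| = √(1000² + 42600²) ≈ 42612, ∠N ≈ 88.66°
|D| = √(250² + 426²) ≈ 493.94, ∠D ≈ 59.59°
∠H = 88.66° − 59.59° = 29.07°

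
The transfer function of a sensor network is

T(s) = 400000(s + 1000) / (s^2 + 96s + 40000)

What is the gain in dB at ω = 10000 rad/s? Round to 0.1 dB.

At s = jω = j10000:
zero (s+1000): 1000 + j10000 → |·| = √(1000²+10000²) = √101000000 ≈ 10050, ∠ = arctan(10000/1000) ≈ 84.29°
quadratic: (j10000)² + 96·j10000 + 40000 = -99960000 + j960000 → |·| ≈ 9.9965e+07, ∠ ≈ 179.45°
|T| = 400000 · 10050 / 9.9965e+07 ≈ 40.214
Gain = 20 log₁₀(40.214) ≈ 32.09 dB

32.1 dB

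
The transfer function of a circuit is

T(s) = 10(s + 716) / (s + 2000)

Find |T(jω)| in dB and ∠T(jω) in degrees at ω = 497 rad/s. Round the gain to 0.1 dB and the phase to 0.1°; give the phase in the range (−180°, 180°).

12.5 dB, 20.8°

At s = jω = j497:
zero (s+716): 716 + j497 → |·| = √(716²+497²) = √759665 ≈ 871.59, ∠ = arctan(497/716) ≈ 34.77°
pole (s+2000): 2000 + j497 → |·| = √(2000²+497²) = √4247009 ≈ 2060.8, ∠ = arctan(497/2000) ≈ 13.96°
|T| = 10 · 871.59 / 2060.8 ≈ 4.2294
Gain = 20 log₁₀(4.2294) ≈ 12.53 dB
∠T = 34.77° − 13.96° = 20.81°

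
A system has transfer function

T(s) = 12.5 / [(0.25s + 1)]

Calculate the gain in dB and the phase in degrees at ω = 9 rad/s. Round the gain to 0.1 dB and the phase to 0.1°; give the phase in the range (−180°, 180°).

14.1 dB, -66.0°

At ω = 9 rad/s:
pole (1 + j9·0.25) = 1 + j2.25 → |·| ≈ 2.4622, ∠ ≈ 66.04°
|T| = 12.5 · 1 / (2.4622) ≈ 5.0768
Gain = 20 log₁₀(5.0768) ≈ 14.11 dB
∠T = (0°) − (66.04°) = -66.04°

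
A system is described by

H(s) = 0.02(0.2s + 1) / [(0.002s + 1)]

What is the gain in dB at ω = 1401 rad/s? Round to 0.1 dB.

At ω = 1401 rad/s:
zero (1 + j1401·0.2) = 1 + j280.2 → |·| ≈ 280.2, ∠ ≈ 89.80°
pole (1 + j1401·0.002) = 1 + j2.802 → |·| ≈ 2.9751, ∠ ≈ 70.36°
|H| = 0.02 · 280.2 / (2.9751) ≈ 1.8836
Gain = 20 log₁₀(1.8836) ≈ 5.50 dB

5.5 dB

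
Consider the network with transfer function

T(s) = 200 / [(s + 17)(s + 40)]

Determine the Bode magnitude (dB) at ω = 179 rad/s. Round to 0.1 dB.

At s = jω = j179:
pole (s+17): 17 + j179 → |·| = √(17²+179²) = √32330 ≈ 179.81, ∠ = arctan(179/17) ≈ 84.57°
pole (s+40): 40 + j179 → |·| = √(40²+179²) = √33641 ≈ 183.41, ∠ = arctan(179/40) ≈ 77.40°
|T| = 200 / 32979 ≈ 0.0060645
Gain = 20 log₁₀(0.0060645) ≈ -44.34 dB

-44.3 dB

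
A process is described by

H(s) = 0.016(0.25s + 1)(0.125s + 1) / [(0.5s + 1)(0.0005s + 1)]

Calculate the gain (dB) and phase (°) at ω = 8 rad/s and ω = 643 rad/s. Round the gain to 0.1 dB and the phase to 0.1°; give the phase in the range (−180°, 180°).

At ω = 8 rad/s:
zero (1 + j8·0.25) = 1 + j2 → |·| ≈ 2.2361, ∠ ≈ 63.43°
zero (1 + j8·0.125) = 1 + j1 → |·| ≈ 1.4142, ∠ ≈ 45.00°
pole (1 + j8·0.5) = 1 + j4 → |·| ≈ 4.1231, ∠ ≈ 75.96°
pole (1 + j8·0.0005) = 1 + j0.004 → |·| ≈ 1, ∠ ≈ 0.23°
|H| = 0.016 · 2.2361 · 1.4142 / (4.1231 · 1) ≈ 0.012272
Gain = 20 log₁₀(0.012272) ≈ -38.22 dB
∠H = (63.43° + 45.00°) − (75.96° + 0.23°) = 32.24°

At ω = 643 rad/s:
zero (1 + j643·0.25) = 1 + j160.75 → |·| ≈ 160.75, ∠ ≈ 89.64°
zero (1 + j643·0.125) = 1 + j80.375 → |·| ≈ 80.381, ∠ ≈ 89.29°
pole (1 + j643·0.5) = 1 + j321.5 → |·| ≈ 321.5, ∠ ≈ 89.82°
pole (1 + j643·0.0005) = 1 + j0.3215 → |·| ≈ 1.0504, ∠ ≈ 17.82°
|H| = 0.016 · 160.75 · 80.381 / (321.5 · 1.0504) ≈ 0.61219
Gain = 20 log₁₀(0.61219) ≈ -4.26 dB
∠H = (89.64° + 89.29°) − (89.82° + 17.82°) = 71.29°

ω = 8: -38.2 dB, 32.2°; ω = 643: -4.3 dB, 71.3°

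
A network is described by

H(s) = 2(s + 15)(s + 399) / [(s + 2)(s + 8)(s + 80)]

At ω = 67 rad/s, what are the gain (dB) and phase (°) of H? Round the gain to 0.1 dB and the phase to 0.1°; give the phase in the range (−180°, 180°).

At s = jω = j67:
zero (s+15): 15 + j67 → |·| = √(15²+67²) = √4714 ≈ 68.659, ∠ = arctan(67/15) ≈ 77.38°
zero (s+399): 399 + j67 → |·| = √(399²+67²) = √163690 ≈ 404.59, ∠ = arctan(67/399) ≈ 9.53°
pole (s+2): 2 + j67 → |·| = √(2²+67²) = √4493 ≈ 67.03, ∠ = arctan(67/2) ≈ 88.29°
pole (s+8): 8 + j67 → |·| = √(8²+67²) = √4553 ≈ 67.476, ∠ = arctan(67/8) ≈ 83.19°
pole (s+80): 80 + j67 → |·| = √(80²+67²) = √10889 ≈ 104.35, ∠ = arctan(67/80) ≈ 39.95°
|H| = 2 · 27779 / 4.7197e+05 ≈ 0.11772
Gain = 20 log₁₀(0.11772) ≈ -18.58 dB
∠H = 86.91° − 211.43° = -124.52°

-18.6 dB, -124.5°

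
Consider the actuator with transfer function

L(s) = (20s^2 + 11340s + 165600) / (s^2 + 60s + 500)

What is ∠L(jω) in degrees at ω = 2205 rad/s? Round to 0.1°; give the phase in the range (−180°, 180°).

-12.9°

Substitute s = j2205:
Numerator: 20(j2205)^2 + 11340(j2205) + 165600 = -97074900 + j25004700
Denominator: (j2205)^2 + 60(j2205) + 500 = -4861525 + j132300
|N| = √(97074900² + 25004700²) ≈ 1.0024e+08, ∠N ≈ 165.56°
|D| = √(4861525² + 132300²) ≈ 4.8633e+06, ∠D ≈ 178.44°
∠L = 165.56° − 178.44° = -12.88°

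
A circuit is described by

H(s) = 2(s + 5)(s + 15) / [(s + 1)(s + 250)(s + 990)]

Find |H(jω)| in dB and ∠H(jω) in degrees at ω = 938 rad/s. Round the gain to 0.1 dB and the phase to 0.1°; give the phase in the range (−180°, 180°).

At s = jω = j938:
zero (s+5): 5 + j938 → |·| = √(5²+938²) = √879869 ≈ 938.01, ∠ = arctan(938/5) ≈ 89.69°
zero (s+15): 15 + j938 → |·| = √(15²+938²) = √880069 ≈ 938.12, ∠ = arctan(938/15) ≈ 89.08°
pole (s+1): 1 + j938 → |·| = √(1²+938²) = √879845 ≈ 938, ∠ = arctan(938/1) ≈ 89.94°
pole (s+250): 250 + j938 → |·| = √(250²+938²) = √942344 ≈ 970.74, ∠ = arctan(938/250) ≈ 75.08°
pole (s+990): 990 + j938 → |·| = √(990²+938²) = √1859944 ≈ 1363.8, ∠ = arctan(938/990) ≈ 43.46°
|H| = 2 · 8.7997e+05 / 1.2418e+09 ≈ 0.0014172
Gain = 20 log₁₀(0.0014172) ≈ -56.97 dB
∠H = 178.77° − 208.48° = -29.71°

-57.0 dB, -29.7°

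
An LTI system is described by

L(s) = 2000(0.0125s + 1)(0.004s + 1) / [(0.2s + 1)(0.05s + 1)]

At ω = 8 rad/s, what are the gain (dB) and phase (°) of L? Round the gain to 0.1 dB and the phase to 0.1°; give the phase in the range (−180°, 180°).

At ω = 8 rad/s:
zero (1 + j8·0.0125) = 1 + j0.1 → |·| ≈ 1.005, ∠ ≈ 5.71°
zero (1 + j8·0.004) = 1 + j0.032 → |·| ≈ 1.0005, ∠ ≈ 1.83°
pole (1 + j8·0.2) = 1 + j1.6 → |·| ≈ 1.8868, ∠ ≈ 57.99°
pole (1 + j8·0.05) = 1 + j0.4 → |·| ≈ 1.077, ∠ ≈ 21.80°
|L| = 2000 · 1.005 · 1.0005 / (1.8868 · 1.077) ≈ 989.63
Gain = 20 log₁₀(989.63) ≈ 59.91 dB
∠L = (5.71° + 1.83°) − (57.99° + 21.80°) = -72.25°

59.9 dB, -72.3°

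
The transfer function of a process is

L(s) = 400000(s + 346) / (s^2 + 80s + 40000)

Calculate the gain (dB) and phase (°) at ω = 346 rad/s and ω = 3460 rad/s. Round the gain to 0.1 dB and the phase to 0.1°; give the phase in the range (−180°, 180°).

At s = jω = j346:
zero (s+346): 346 + j346 → |·| = √(346²+346²) = √239432 ≈ 489.32, ∠ = arctan(346/346) ≈ 45.00°
quadratic: (j346)² + 80·j346 + 40000 = -79716 + j27680 → |·| ≈ 84385, ∠ ≈ 160.85°
|L| = 400000 · 489.32 / 84385 ≈ 2319.5
Gain = 20 log₁₀(2319.5) ≈ 67.31 dB
∠L = 45.00° − 160.85° = -115.85°

At s = jω = j3460:
zero (s+346): 346 + j3460 → |·| = √(346²+3460²) = √12091316 ≈ 3477.3, ∠ = arctan(3460/346) ≈ 84.29°
quadratic: (j3460)² + 80·j3460 + 40000 = -11931600 + j276800 → |·| ≈ 1.1935e+07, ∠ ≈ 178.67°
|L| = 400000 · 3477.3 / 1.1935e+07 ≈ 116.54
Gain = 20 log₁₀(116.54) ≈ 41.33 dB
∠L = 84.29° − 178.67° = -94.38°

ω = 346: 67.3 dB, -115.9°; ω = 3460: 41.3 dB, -94.4°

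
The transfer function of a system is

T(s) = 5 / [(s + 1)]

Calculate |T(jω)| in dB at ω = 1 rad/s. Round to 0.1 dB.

At ω = 1 rad/s:
pole (1 + j1·1) = 1 + j1 → |·| ≈ 1.4142, ∠ ≈ 45.00°
|T| = 5 · 1 / (1.4142) ≈ 3.5356
Gain = 20 log₁₀(3.5356) ≈ 10.97 dB

11.0 dB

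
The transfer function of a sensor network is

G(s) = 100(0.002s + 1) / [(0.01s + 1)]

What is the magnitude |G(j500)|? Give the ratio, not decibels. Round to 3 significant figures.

27.7

At ω = 500 rad/s:
zero (1 + j500·0.002) = 1 + j1 → |·| ≈ 1.4142, ∠ ≈ 45.00°
pole (1 + j500·0.01) = 1 + j5 → |·| ≈ 5.099, ∠ ≈ 78.69°
|G| = 100 · 1.4142 / (5.099) ≈ 27.735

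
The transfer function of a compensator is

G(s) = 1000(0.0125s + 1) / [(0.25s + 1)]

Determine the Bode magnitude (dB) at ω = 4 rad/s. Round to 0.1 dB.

At ω = 4 rad/s:
zero (1 + j4·0.0125) = 1 + j0.05 → |·| ≈ 1.0012, ∠ ≈ 2.86°
pole (1 + j4·0.25) = 1 + j1 → |·| ≈ 1.4142, ∠ ≈ 45.00°
|G| = 1000 · 1.0012 / (1.4142) ≈ 707.96
Gain = 20 log₁₀(707.96) ≈ 57.00 dB

57.0 dB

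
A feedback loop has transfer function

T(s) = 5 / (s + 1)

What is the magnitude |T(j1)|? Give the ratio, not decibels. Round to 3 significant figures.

Substitute s = j1:
Numerator: 5 = 5 + j0
Denominator: (j1) + 1 = 1 + j1
|N| = √(5² + 0²) ≈ 5, ∠N ≈ 0.00°
|D| = √(1² + 1²) ≈ 1.4142, ∠D ≈ 45.00°
|T| = 5 / 1.4142 ≈ 3.5356

3.54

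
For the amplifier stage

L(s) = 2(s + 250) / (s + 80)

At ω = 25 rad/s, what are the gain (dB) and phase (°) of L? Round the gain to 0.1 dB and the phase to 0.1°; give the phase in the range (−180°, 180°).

15.6 dB, -11.6°

At s = jω = j25:
zero (s+250): 250 + j25 → |·| = √(250²+25²) = √63125 ≈ 251.25, ∠ = arctan(25/250) ≈ 5.71°
pole (s+80): 80 + j25 → |·| = √(80²+25²) = √7025 ≈ 83.815, ∠ = arctan(25/80) ≈ 17.35°
|L| = 2 · 251.25 / 83.815 ≈ 5.9953
Gain = 20 log₁₀(5.9953) ≈ 15.56 dB
∠L = 5.71° − 17.35° = -11.64°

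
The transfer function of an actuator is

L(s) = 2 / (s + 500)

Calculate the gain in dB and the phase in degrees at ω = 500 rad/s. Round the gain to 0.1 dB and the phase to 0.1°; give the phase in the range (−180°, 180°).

-51.0 dB, -45.0°

At s = jω = j500:
pole (s+500): 500 + j500 → |·| = √(500²+500²) = √500000 ≈ 707.11, ∠ = arctan(500/500) ≈ 45.00°
|L| = 2 / 707.11 ≈ 0.0028284
Gain = 20 log₁₀(0.0028284) ≈ -50.97 dB
∠L = 0.00° − 45.00° = -45.00°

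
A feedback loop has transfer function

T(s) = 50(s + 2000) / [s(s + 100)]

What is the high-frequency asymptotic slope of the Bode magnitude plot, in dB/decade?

Each pole contributes −20 dB/decade at high frequency; each zero contributes +20 dB/decade.
Net: 1 zero(s) − 2 pole(s) → -20 dB/decade.

-20 dB/decade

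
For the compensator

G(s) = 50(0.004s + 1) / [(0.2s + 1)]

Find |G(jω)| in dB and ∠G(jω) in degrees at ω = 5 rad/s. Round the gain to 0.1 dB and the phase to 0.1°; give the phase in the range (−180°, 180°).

31.0 dB, -43.9°

At ω = 5 rad/s:
zero (1 + j5·0.004) = 1 + j0.02 → |·| ≈ 1.0002, ∠ ≈ 1.15°
pole (1 + j5·0.2) = 1 + j1 → |·| ≈ 1.4142, ∠ ≈ 45.00°
|G| = 50 · 1.0002 / (1.4142) ≈ 35.363
Gain = 20 log₁₀(35.363) ≈ 30.97 dB
∠G = (1.15°) − (45.00°) = -43.85°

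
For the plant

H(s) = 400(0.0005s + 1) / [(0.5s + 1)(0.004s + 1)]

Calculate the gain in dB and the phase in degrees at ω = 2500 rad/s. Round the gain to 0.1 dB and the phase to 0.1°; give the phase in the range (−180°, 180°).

At ω = 2500 rad/s:
zero (1 + j2500·0.0005) = 1 + j1.25 → |·| ≈ 1.6008, ∠ ≈ 51.34°
pole (1 + j2500·0.5) = 1 + j1250 → |·| ≈ 1250, ∠ ≈ 89.95°
pole (1 + j2500·0.004) = 1 + j10 → |·| ≈ 10.05, ∠ ≈ 84.29°
|H| = 400 · 1.6008 / (1250 · 10.05) ≈ 0.050971
Gain = 20 log₁₀(0.050971) ≈ -25.85 dB
∠H = (51.34°) − (89.95° + 84.29°) = -122.90°

-25.9 dB, -122.9°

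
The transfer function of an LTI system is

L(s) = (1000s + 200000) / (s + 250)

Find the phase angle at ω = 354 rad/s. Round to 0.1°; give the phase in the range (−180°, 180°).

5.8°

Substitute s = j354:
Numerator: 1000(j354) + 200000 = 200000 + j354000
Denominator: (j354) + 250 = 250 + j354
|N| = √(200000² + 354000²) ≈ 4.0659e+05, ∠N ≈ 60.53°
|D| = √(250² + 354²) ≈ 433.38, ∠D ≈ 54.77°
∠L = 60.53° − 54.77° = 5.76°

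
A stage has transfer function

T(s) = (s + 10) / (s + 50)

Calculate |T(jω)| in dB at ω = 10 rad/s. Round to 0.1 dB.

Substitute s = j10:
Numerator: (j10) + 10 = 10 + j10
Denominator: (j10) + 50 = 50 + j10
|N| = √(10² + 10²) ≈ 14.142, ∠N ≈ 45.00°
|D| = √(50² + 10²) ≈ 50.99, ∠D ≈ 11.31°
|T| = 14.142 / 50.99 ≈ 0.27735
Gain = 20 log₁₀(0.27735) ≈ -11.14 dB

-11.1 dB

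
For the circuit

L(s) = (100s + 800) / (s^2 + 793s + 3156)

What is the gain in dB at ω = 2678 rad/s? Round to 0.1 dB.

-28.9 dB

Substitute s = j2678:
Numerator: 100(j2678) + 800 = 800 + j267800
Denominator: (j2678)^2 + 793(j2678) + 3156 = -7168528 + j2123654
|N| = √(800² + 267800²) ≈ 2.678e+05, ∠N ≈ 89.83°
|D| = √(7168528² + 2123654²) ≈ 7.4765e+06, ∠D ≈ 163.50°
|L| = 2.678e+05 / 7.4765e+06 ≈ 0.035819
Gain = 20 log₁₀(0.035819) ≈ -28.92 dB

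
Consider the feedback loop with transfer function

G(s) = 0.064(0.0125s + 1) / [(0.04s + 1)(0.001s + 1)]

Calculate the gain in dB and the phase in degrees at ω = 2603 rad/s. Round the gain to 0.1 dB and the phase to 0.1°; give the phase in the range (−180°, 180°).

-42.9 dB, -70.2°

At ω = 2603 rad/s:
zero (1 + j2603·0.0125) = 1 + j32.5375 → |·| ≈ 32.553, ∠ ≈ 88.24°
pole (1 + j2603·0.04) = 1 + j104.12 → |·| ≈ 104.12, ∠ ≈ 89.45°
pole (1 + j2603·0.001) = 1 + j2.603 → |·| ≈ 2.7885, ∠ ≈ 68.98°
|G| = 0.064 · 32.553 / (104.12 · 2.7885) ≈ 0.0071757
Gain = 20 log₁₀(0.0071757) ≈ -42.88 dB
∠G = (88.24°) − (89.45° + 68.98°) = -70.19°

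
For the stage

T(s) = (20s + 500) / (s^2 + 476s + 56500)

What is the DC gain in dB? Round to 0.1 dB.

T(0) = 500 / 56500 ≈ 0.0088496
20 log₁₀(0.0088496) ≈ -41.06 dB

-41.1 dB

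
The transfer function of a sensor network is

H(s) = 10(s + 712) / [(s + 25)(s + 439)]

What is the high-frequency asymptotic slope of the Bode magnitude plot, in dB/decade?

Each pole contributes −20 dB/decade at high frequency; each zero contributes +20 dB/decade.
Net: 1 zero(s) − 2 pole(s) → -20 dB/decade.

-20 dB/decade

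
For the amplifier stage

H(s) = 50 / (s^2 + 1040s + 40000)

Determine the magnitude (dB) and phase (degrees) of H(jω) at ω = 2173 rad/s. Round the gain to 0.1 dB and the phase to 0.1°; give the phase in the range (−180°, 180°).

Substitute s = j2173:
Numerator: 50 = 50 + j0
Denominator: (j2173)^2 + 1040(j2173) + 40000 = -4681929 + j2259920
|N| = √(50² + 0²) ≈ 50, ∠N ≈ 0.00°
|D| = √(4681929² + 2259920²) ≈ 5.1988e+06, ∠D ≈ 154.23°
|H| = 50 / 5.1988e+06 ≈ 9.6176e-06
Gain = 20 log₁₀(9.6176e-06) ≈ -100.34 dB
∠H = 0.00° − 154.23° = -154.23°

-100.3 dB, -154.2°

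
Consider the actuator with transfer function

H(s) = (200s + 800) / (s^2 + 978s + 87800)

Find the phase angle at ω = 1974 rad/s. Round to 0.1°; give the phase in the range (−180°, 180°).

-63.2°

Substitute s = j1974:
Numerator: 200(j1974) + 800 = 800 + j394800
Denominator: (j1974)^2 + 978(j1974) + 87800 = -3808876 + j1930572
|N| = √(800² + 394800²) ≈ 3.948e+05, ∠N ≈ 89.88°
|D| = √(3808876² + 1930572²) ≈ 4.2702e+06, ∠D ≈ 153.12°
∠H = 89.88° − 153.12° = -63.24°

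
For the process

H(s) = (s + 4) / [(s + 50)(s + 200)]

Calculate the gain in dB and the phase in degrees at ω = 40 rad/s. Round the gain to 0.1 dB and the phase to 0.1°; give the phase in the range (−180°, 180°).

-50.2 dB, 34.3°

At s = jω = j40:
zero (s+4): 4 + j40 → |·| = √(4²+40²) = √1616 ≈ 40.2, ∠ = arctan(40/4) ≈ 84.29°
pole (s+50): 50 + j40 → |·| = √(50²+40²) = √4100 ≈ 64.031, ∠ = arctan(40/50) ≈ 38.66°
pole (s+200): 200 + j40 → |·| = √(200²+40²) = √41600 ≈ 203.96, ∠ = arctan(40/200) ≈ 11.31°
|H| = 1 · 40.2 / 13060 ≈ 0.0030781
Gain = 20 log₁₀(0.0030781) ≈ -50.23 dB
∠H = 84.29° − 49.97° = 34.32°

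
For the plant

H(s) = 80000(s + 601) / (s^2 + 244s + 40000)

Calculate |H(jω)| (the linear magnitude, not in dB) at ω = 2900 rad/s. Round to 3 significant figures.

At s = jω = j2900:
zero (s+601): 601 + j2900 → |·| = √(601²+2900²) = √8771201 ≈ 2961.6, ∠ = arctan(2900/601) ≈ 78.29°
quadratic: (j2900)² + 244·j2900 + 40000 = -8370000 + j707600 → |·| ≈ 8.3999e+06, ∠ ≈ 175.17°
|H| = 80000 · 2961.6 / 8.3999e+06 ≈ 28.206

28.2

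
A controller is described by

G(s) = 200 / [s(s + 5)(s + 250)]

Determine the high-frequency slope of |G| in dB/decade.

Each pole contributes −20 dB/decade at high frequency; each zero contributes +20 dB/decade.
Net: 0 zero(s) − 3 pole(s) → -60 dB/decade.

-60 dB/decade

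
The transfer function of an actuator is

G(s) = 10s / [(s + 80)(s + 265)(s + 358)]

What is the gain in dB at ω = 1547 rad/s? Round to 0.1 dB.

At s = jω = j1547:
zero at origin: s = j1547 → |·| = 1547, ∠ = 90.00°
pole (s+80): 80 + j1547 → |·| = √(80²+1547²) = √2399609 ≈ 1549.1, ∠ = arctan(1547/80) ≈ 87.04°
pole (s+265): 265 + j1547 → |·| = √(265²+1547²) = √2463434 ≈ 1569.5, ∠ = arctan(1547/265) ≈ 80.28°
pole (s+358): 358 + j1547 → |·| = √(358²+1547²) = √2521373 ≈ 1587.9, ∠ = arctan(1547/358) ≈ 76.97°
|G| = 10 · 1547 / 3.8607e+09 ≈ 4.007e-06
Gain = 20 log₁₀(4.007e-06) ≈ -107.94 dB

-107.9 dB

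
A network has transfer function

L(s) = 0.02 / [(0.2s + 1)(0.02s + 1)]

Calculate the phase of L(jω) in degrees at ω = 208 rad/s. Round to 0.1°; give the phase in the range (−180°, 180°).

At ω = 208 rad/s:
pole (1 + j208·0.2) = 1 + j41.6 → |·| ≈ 41.612, ∠ ≈ 88.62°
pole (1 + j208·0.02) = 1 + j4.16 → |·| ≈ 4.2785, ∠ ≈ 76.48°
∠L = (0°) − (88.62° + 76.48°) = -165.10°

-165.1°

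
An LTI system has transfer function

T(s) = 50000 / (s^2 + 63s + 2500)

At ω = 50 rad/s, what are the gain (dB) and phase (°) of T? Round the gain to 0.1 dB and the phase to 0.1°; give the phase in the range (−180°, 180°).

At s = jω = j50:
quadratic: (j50)² + 63·j50 + 2500 = 0 + j3150 → |·| ≈ 3150, ∠ ≈ 90.00°
|T| = 50000 / 3150 ≈ 15.873
Gain = 20 log₁₀(15.873) ≈ 24.01 dB
∠T = 0.00° − 90.00° = -90.00°

24.0 dB, -90.0°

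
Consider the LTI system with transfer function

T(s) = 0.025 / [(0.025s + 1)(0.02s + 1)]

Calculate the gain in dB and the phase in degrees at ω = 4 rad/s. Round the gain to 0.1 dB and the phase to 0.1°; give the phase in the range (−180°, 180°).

At ω = 4 rad/s:
pole (1 + j4·0.025) = 1 + j0.1 → |·| ≈ 1.005, ∠ ≈ 5.71°
pole (1 + j4·0.02) = 1 + j0.08 → |·| ≈ 1.0032, ∠ ≈ 4.57°
|T| = 0.025 · 1 / (1.005 · 1.0032) ≈ 0.024796
Gain = 20 log₁₀(0.024796) ≈ -32.11 dB
∠T = (0°) − (5.71° + 4.57°) = -10.28°

-32.1 dB, -10.3°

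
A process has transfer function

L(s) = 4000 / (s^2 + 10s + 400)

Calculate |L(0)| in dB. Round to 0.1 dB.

L(0) = 4000 / 400 = 10
20 log₁₀(10) ≈ 20.00 dB

20.0 dB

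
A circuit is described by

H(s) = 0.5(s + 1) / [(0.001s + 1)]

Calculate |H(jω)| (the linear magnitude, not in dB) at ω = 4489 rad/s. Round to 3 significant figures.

488

At ω = 4489 rad/s:
zero (1 + j4489·1) = 1 + j4489 → |·| ≈ 4489, ∠ ≈ 89.99°
pole (1 + j4489·0.001) = 1 + j4.489 → |·| ≈ 4.599, ∠ ≈ 77.44°
|H| = 0.5 · 4489 / (4.599) ≈ 488.04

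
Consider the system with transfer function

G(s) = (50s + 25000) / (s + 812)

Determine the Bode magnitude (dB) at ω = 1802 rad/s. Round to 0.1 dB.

Substitute s = j1802:
Numerator: 50(j1802) + 25000 = 25000 + j90100
Denominator: (j1802) + 812 = 812 + j1802
|N| = √(25000² + 90100²) ≈ 93504, ∠N ≈ 74.49°
|D| = √(812² + 1802²) ≈ 1976.5, ∠D ≈ 65.74°
|G| = 93504 / 1976.5 ≈ 47.308
Gain = 20 log₁₀(47.308) ≈ 33.50 dB

33.5 dB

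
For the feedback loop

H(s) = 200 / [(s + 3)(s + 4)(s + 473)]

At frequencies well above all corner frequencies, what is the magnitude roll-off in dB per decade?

Each pole contributes −20 dB/decade at high frequency; each zero contributes +20 dB/decade.
Net: 0 zero(s) − 3 pole(s) → -60 dB/decade.

-60 dB/decade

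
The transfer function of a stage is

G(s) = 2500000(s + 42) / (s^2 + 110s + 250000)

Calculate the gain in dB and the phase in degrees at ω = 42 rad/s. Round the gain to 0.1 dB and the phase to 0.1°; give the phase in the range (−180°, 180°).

55.5 dB, 43.9°

At s = jω = j42:
zero (s+42): 42 + j42 → |·| = √(42²+42²) = √3528 ≈ 59.397, ∠ = arctan(42/42) ≈ 45.00°
quadratic: (j42)² + 110·j42 + 250000 = 248236 + j4620 → |·| ≈ 2.4828e+05, ∠ ≈ 1.07°
|G| = 2500000 · 59.397 / 2.4828e+05 ≈ 598.08
Gain = 20 log₁₀(598.08) ≈ 55.54 dB
∠G = 45.00° − 1.07° = 43.93°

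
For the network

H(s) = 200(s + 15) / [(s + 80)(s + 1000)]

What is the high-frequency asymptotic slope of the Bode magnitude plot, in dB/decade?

-20 dB/decade

Each pole contributes −20 dB/decade at high frequency; each zero contributes +20 dB/decade.
Net: 1 zero(s) − 2 pole(s) → -20 dB/decade.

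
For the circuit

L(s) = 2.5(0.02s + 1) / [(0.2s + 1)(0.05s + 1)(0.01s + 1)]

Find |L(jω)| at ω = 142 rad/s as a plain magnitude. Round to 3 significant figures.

0.0213

At ω = 142 rad/s:
zero (1 + j142·0.02) = 1 + j2.84 → |·| ≈ 3.0109, ∠ ≈ 70.60°
pole (1 + j142·0.2) = 1 + j28.4 → |·| ≈ 28.418, ∠ ≈ 87.98°
pole (1 + j142·0.05) = 1 + j7.1 → |·| ≈ 7.1701, ∠ ≈ 81.98°
pole (1 + j142·0.01) = 1 + j1.42 → |·| ≈ 1.7368, ∠ ≈ 54.85°
|L| = 2.5 · 3.0109 / (28.418 · 7.1701 · 1.7368) ≈ 0.02127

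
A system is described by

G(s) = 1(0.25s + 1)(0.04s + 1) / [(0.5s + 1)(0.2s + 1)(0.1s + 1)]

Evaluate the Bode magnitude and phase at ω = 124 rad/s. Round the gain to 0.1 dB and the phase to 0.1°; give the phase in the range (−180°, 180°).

-41.7 dB, -95.4°

At ω = 124 rad/s:
zero (1 + j124·0.25) = 1 + j31 → |·| ≈ 31.016, ∠ ≈ 88.15°
zero (1 + j124·0.04) = 1 + j4.96 → |·| ≈ 5.0598, ∠ ≈ 78.60°
pole (1 + j124·0.5) = 1 + j62 → |·| ≈ 62.008, ∠ ≈ 89.08°
pole (1 + j124·0.2) = 1 + j24.8 → |·| ≈ 24.82, ∠ ≈ 87.69°
pole (1 + j124·0.1) = 1 + j12.4 → |·| ≈ 12.44, ∠ ≈ 85.39°
|G| = 1 · 31.016 · 5.0598 / (62.008 · 24.82 · 12.44) ≈ 0.0081969
Gain = 20 log₁₀(0.0081969) ≈ -41.73 dB
∠G = (88.15° + 78.60°) − (89.08° + 87.69° + 85.39°) = -95.41°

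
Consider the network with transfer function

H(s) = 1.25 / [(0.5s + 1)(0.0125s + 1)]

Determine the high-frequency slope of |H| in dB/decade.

-40 dB/decade

Each pole contributes −20 dB/decade at high frequency; each zero contributes +20 dB/decade.
Net: 0 zero(s) − 2 pole(s) → -40 dB/decade.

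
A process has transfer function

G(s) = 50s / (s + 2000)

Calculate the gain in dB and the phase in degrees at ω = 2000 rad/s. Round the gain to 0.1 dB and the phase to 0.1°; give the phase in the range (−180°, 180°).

At s = jω = j2000:
zero at origin: s = j2000 → |·| = 2000, ∠ = 90.00°
pole (s+2000): 2000 + j2000 → |·| = √(2000²+2000²) = √8000000 ≈ 2828.4, ∠ = arctan(2000/2000) ≈ 45.00°
|G| = 50 · 2000 / 2828.4 ≈ 35.356
Gain = 20 log₁₀(35.356) ≈ 30.97 dB
∠G = 90.00° − 45.00° = 45.00°

31.0 dB, 45.0°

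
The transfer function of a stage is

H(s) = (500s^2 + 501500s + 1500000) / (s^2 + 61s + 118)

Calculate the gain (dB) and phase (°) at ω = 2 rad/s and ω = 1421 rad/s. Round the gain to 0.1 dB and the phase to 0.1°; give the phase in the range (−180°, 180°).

Substitute s = j2:
Numerator: 500(j2)^2 + 501500(j2) + 1500000 = 1498000 + j1003000
Denominator: (j2)^2 + 61(j2) + 118 = 114 + j122
|N| = √(1498000² + 1003000²) ≈ 1.8028e+06, ∠N ≈ 33.80°
|D| = √(114² + 122²) ≈ 166.97, ∠D ≈ 46.94°
|H| = 1.8028e+06 / 166.97 ≈ 10797
Gain = 20 log₁₀(10797) ≈ 80.67 dB
∠H = 33.80° − 46.94° = -13.14°

Substitute s = j1421:
Numerator: 500(j1421)^2 + 501500(j1421) + 1500000 = -1008120500 + j712631500
Denominator: (j1421)^2 + 61(j1421) + 118 = -2019123 + j86681
|N| = √(1008120500² + 712631500²) ≈ 1.2346e+09, ∠N ≈ 144.74°
|D| = √(2019123² + 86681²) ≈ 2.021e+06, ∠D ≈ 177.54°
|H| = 1.2346e+09 / 2.021e+06 ≈ 610.89
Gain = 20 log₁₀(610.89) ≈ 55.72 dB
∠H = 144.74° − 177.54° = -32.80°

ω = 2: 80.7 dB, -13.1°; ω = 1421: 55.7 dB, -32.8°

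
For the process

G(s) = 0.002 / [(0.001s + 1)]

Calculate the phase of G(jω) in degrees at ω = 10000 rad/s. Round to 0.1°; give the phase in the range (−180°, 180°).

At ω = 10000 rad/s:
pole (1 + j10000·0.001) = 1 + j10 → |·| ≈ 10.05, ∠ ≈ 84.29°
∠G = (0°) − (84.29°) = -84.29°

-84.3°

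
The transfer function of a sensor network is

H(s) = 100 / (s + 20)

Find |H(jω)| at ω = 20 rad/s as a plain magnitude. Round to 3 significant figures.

At s = jω = j20:
pole (s+20): 20 + j20 → |·| = √(20²+20²) = √800 ≈ 28.284, ∠ = arctan(20/20) ≈ 45.00°
|H| = 100 / 28.284 ≈ 3.5356

3.54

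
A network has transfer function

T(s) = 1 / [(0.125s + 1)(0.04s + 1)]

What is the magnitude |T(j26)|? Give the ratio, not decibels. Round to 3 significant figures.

At ω = 26 rad/s:
pole (1 + j26·0.125) = 1 + j3.25 → |·| ≈ 3.4004, ∠ ≈ 72.90°
pole (1 + j26·0.04) = 1 + j1.04 → |·| ≈ 1.4428, ∠ ≈ 46.12°
|T| = 1 · 1 / (3.4004 · 1.4428) ≈ 0.20383

0.204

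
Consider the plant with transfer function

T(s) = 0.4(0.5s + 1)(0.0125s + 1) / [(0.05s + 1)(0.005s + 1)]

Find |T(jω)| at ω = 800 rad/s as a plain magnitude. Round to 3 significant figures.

At ω = 800 rad/s:
zero (1 + j800·0.5) = 1 + j400 → |·| ≈ 400, ∠ ≈ 89.86°
zero (1 + j800·0.0125) = 1 + j10 → |·| ≈ 10.05, ∠ ≈ 84.29°
pole (1 + j800·0.05) = 1 + j40 → |·| ≈ 40.012, ∠ ≈ 88.57°
pole (1 + j800·0.005) = 1 + j4 → |·| ≈ 4.1231, ∠ ≈ 75.96°
|T| = 0.4 · 400 · 10.05 / (40.012 · 4.1231) ≈ 9.747

9.75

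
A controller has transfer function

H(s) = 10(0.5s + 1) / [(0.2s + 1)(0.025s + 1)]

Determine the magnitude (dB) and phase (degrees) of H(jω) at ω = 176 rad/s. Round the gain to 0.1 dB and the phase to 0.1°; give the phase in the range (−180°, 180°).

At ω = 176 rad/s:
zero (1 + j176·0.5) = 1 + j88 → |·| ≈ 88.006, ∠ ≈ 89.35°
pole (1 + j176·0.2) = 1 + j35.2 → |·| ≈ 35.214, ∠ ≈ 88.37°
pole (1 + j176·0.025) = 1 + j4.4 → |·| ≈ 4.5122, ∠ ≈ 77.20°
|H| = 10 · 88.006 / (35.214 · 4.5122) ≈ 5.5387
Gain = 20 log₁₀(5.5387) ≈ 14.87 dB
∠H = (89.35°) − (88.37° + 77.20°) = -76.22°

14.9 dB, -76.2°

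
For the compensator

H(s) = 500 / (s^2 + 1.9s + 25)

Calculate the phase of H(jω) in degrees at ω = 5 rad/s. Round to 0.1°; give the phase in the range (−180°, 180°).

At s = jω = j5:
quadratic: (j5)² + 1.9·j5 + 25 = 0 + j9.5 → |·| ≈ 9.5, ∠ ≈ 90.00°
∠H = 0.00° − 90.00° = -90.00°

-90.0°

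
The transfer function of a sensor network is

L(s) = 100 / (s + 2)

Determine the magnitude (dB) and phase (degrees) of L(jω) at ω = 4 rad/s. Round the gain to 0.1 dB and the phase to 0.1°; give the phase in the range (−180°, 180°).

27.0 dB, -63.4°

At s = jω = j4:
pole (s+2): 2 + j4 → |·| = √(2²+4²) = √20 ≈ 4.4721, ∠ = arctan(4/2) ≈ 63.43°
|L| = 100 / 4.4721 ≈ 22.361
Gain = 20 log₁₀(22.361) ≈ 26.99 dB
∠L = 0.00° − 63.43° = -63.43°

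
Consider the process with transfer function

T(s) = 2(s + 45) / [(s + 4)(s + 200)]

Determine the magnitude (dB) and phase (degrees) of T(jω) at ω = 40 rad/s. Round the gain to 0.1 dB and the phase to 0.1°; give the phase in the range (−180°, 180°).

At s = jω = j40:
zero (s+45): 45 + j40 → |·| = √(45²+40²) = √3625 ≈ 60.208, ∠ = arctan(40/45) ≈ 41.63°
pole (s+4): 4 + j40 → |·| = √(4²+40²) = √1616 ≈ 40.2, ∠ = arctan(40/4) ≈ 84.29°
pole (s+200): 200 + j40 → |·| = √(200²+40²) = √41600 ≈ 203.96, ∠ = arctan(40/200) ≈ 11.31°
|T| = 2 · 60.208 / 8199.2 ≈ 0.014686
Gain = 20 log₁₀(0.014686) ≈ -36.66 dB
∠T = 41.63° − 95.60° = -53.97°

-36.7 dB, -54.0°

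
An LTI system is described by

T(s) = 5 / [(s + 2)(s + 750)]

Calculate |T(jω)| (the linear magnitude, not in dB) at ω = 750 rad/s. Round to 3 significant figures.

At s = jω = j750:
pole (s+2): 2 + j750 → |·| = √(2²+750²) = √562504 ≈ 750, ∠ = arctan(750/2) ≈ 89.85°
pole (s+750): 750 + j750 → |·| = √(750²+750²) = √1125000 ≈ 1060.7, ∠ = arctan(750/750) ≈ 45.00°
|T| = 5 / 7.9552e+05 ≈ 6.2852e-06

6.29e-06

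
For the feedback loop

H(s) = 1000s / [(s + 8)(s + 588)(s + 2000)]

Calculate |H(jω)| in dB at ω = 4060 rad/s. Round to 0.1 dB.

-85.4 dB

At s = jω = j4060:
zero at origin: s = j4060 → |·| = 4060, ∠ = 90.00°
pole (s+8): 8 + j4060 → |·| = √(8²+4060²) = √16483664 ≈ 4060, ∠ = arctan(4060/8) ≈ 89.89°
pole (s+588): 588 + j4060 → |·| = √(588²+4060²) = √16829344 ≈ 4102.4, ∠ = arctan(4060/588) ≈ 81.76°
pole (s+2000): 2000 + j4060 → |·| = √(2000²+4060²) = √20483600 ≈ 4525.9, ∠ = arctan(4060/2000) ≈ 63.77°
|H| = 1000 · 4060 / 7.5382e+10 ≈ 5.3859e-05
Gain = 20 log₁₀(5.3859e-05) ≈ -85.37 dB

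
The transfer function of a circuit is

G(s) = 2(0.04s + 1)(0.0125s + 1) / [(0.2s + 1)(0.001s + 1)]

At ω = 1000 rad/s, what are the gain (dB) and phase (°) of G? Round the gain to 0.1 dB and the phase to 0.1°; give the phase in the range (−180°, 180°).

11.0 dB, 39.3°

At ω = 1000 rad/s:
zero (1 + j1000·0.04) = 1 + j40 → |·| ≈ 40.012, ∠ ≈ 88.57°
zero (1 + j1000·0.0125) = 1 + j12.5 → |·| ≈ 12.54, ∠ ≈ 85.43°
pole (1 + j1000·0.2) = 1 + j200 → |·| ≈ 200, ∠ ≈ 89.71°
pole (1 + j1000·0.001) = 1 + j1 → |·| ≈ 1.4142, ∠ ≈ 45.00°
|G| = 2 · 40.012 · 12.54 / (200 · 1.4142) ≈ 3.5479
Gain = 20 log₁₀(3.5479) ≈ 11.00 dB
∠G = (88.57° + 85.43°) − (89.71° + 45.00°) = 39.29°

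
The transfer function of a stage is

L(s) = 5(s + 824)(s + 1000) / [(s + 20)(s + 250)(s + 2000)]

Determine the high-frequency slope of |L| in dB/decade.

-20 dB/decade

Each pole contributes −20 dB/decade at high frequency; each zero contributes +20 dB/decade.
Net: 2 zero(s) − 3 pole(s) → -20 dB/decade.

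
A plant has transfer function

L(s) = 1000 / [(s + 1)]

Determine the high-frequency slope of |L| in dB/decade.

-20 dB/decade

Each pole contributes −20 dB/decade at high frequency; each zero contributes +20 dB/decade.
Net: 0 zero(s) − 1 pole(s) → -20 dB/decade.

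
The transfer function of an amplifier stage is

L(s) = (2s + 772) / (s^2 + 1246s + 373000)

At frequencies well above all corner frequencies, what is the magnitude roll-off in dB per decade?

-20 dB/decade

Each pole contributes −20 dB/decade at high frequency; each zero contributes +20 dB/decade.
Net: 1 zero(s) − 2 pole(s) → -20 dB/decade.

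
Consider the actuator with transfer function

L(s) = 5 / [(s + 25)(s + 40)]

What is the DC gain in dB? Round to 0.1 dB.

L(0) = 5 / (25·40) = 0.005
20 log₁₀(0.005) ≈ -46.02 dB

-46.0 dB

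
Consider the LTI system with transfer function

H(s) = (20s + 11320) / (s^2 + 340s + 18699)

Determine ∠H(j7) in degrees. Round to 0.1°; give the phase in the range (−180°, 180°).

Substitute s = j7:
Numerator: 20(j7) + 11320 = 11320 + j140
Denominator: (j7)^2 + 340(j7) + 18699 = 18650 + j2380
|N| = √(11320² + 140²) ≈ 11321, ∠N ≈ 0.71°
|D| = √(18650² + 2380²) ≈ 18801, ∠D ≈ 7.27°
∠H = 0.71° − 7.27° = -6.56°

-6.6°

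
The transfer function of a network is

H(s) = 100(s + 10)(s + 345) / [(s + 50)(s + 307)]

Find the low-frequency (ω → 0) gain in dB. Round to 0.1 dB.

H(0) = 100·10·345 / (50·307) ≈ 22.476
20 log₁₀(22.476) ≈ 27.03 dB

27.0 dB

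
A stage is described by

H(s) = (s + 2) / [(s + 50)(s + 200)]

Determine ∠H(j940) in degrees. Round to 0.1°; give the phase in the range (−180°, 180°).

At s = jω = j940:
zero (s+2): 2 + j940 → |·| = √(2²+940²) = √883604 ≈ 940, ∠ = arctan(940/2) ≈ 89.88°
pole (s+50): 50 + j940 → |·| = √(50²+940²) = √886100 ≈ 941.33, ∠ = arctan(940/50) ≈ 86.96°
pole (s+200): 200 + j940 → |·| = √(200²+940²) = √923600 ≈ 961.04, ∠ = arctan(940/200) ≈ 77.99°
∠H = 89.88° − 164.95° = -75.07°

-75.1°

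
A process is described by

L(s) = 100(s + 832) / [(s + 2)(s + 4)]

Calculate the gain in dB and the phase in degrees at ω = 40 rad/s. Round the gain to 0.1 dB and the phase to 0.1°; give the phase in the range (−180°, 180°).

34.3 dB, -168.7°

At s = jω = j40:
zero (s+832): 832 + j40 → |·| = √(832²+40²) = √693824 ≈ 832.96, ∠ = arctan(40/832) ≈ 2.75°
pole (s+2): 2 + j40 → |·| = √(2²+40²) = √1604 ≈ 40.05, ∠ = arctan(40/2) ≈ 87.14°
pole (s+4): 4 + j40 → |·| = √(4²+40²) = √1616 ≈ 40.2, ∠ = arctan(40/4) ≈ 84.29°
|L| = 100 · 832.96 / 1610 ≈ 51.737
Gain = 20 log₁₀(51.737) ≈ 34.28 dB
∠L = 2.75° − 171.43° = -168.68°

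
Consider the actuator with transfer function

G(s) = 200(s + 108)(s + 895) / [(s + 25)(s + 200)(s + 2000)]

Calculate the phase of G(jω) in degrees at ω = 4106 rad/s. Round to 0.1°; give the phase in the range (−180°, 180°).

At s = jω = j4106:
zero (s+108): 108 + j4106 → |·| = √(108²+4106²) = √16870900 ≈ 4107.4, ∠ = arctan(4106/108) ≈ 88.49°
zero (s+895): 895 + j4106 → |·| = √(895²+4106²) = √17660261 ≈ 4202.4, ∠ = arctan(4106/895) ≈ 77.70°
pole (s+25): 25 + j4106 → |·| = √(25²+4106²) = √16859861 ≈ 4106.1, ∠ = arctan(4106/25) ≈ 89.65°
pole (s+200): 200 + j4106 → |·| = √(200²+4106²) = √16899236 ≈ 4110.9, ∠ = arctan(4106/200) ≈ 87.21°
pole (s+2000): 2000 + j4106 → |·| = √(2000²+4106²) = √20859236 ≈ 4567.2, ∠ = arctan(4106/2000) ≈ 64.03°
∠G = 166.19° − 240.89° = -74.70°

-74.7°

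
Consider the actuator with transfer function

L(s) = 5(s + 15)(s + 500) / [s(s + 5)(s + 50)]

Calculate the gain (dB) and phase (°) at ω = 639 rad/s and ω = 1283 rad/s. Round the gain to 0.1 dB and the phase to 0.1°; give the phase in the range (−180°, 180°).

ω = 639: -40.1 dB, -124.5°; ω = 1283: -47.6 dB, -109.5°

At s = jω = j639:
zero (s+15): 15 + j639 → |·| = √(15²+639²) = √408546 ≈ 639.18, ∠ = arctan(639/15) ≈ 88.66°
zero (s+500): 500 + j639 → |·| = √(500²+639²) = √658321 ≈ 811.37, ∠ = arctan(639/500) ≈ 51.96°
pole (s+5): 5 + j639 → |·| = √(5²+639²) = √408346 ≈ 639.02, ∠ = arctan(639/5) ≈ 89.55°
pole (s+50): 50 + j639 → |·| = √(50²+639²) = √410821 ≈ 640.95, ∠ = arctan(639/50) ≈ 85.53°
pole at origin: |s| = 639, ∠ = 90.00° (in denominator)
|L| = 5 · 5.1861e+05 / 2.6172e+08 ≈ 0.0099077
Gain = 20 log₁₀(0.0099077) ≈ -40.08 dB
∠L = 140.62° − 265.08° = -124.46°

At s = jω = j1283:
zero (s+15): 15 + j1283 → |·| = √(15²+1283²) = √1646314 ≈ 1283.1, ∠ = arctan(1283/15) ≈ 89.33°
zero (s+500): 500 + j1283 → |·| = √(500²+1283²) = √1896089 ≈ 1377, ∠ = arctan(1283/500) ≈ 68.71°
pole (s+5): 5 + j1283 → |·| = √(5²+1283²) = √1646114 ≈ 1283, ∠ = arctan(1283/5) ≈ 89.78°
pole (s+50): 50 + j1283 → |·| = √(50²+1283²) = √1648589 ≈ 1284, ∠ = arctan(1283/50) ≈ 87.77°
pole at origin: |s| = 1283, ∠ = 90.00° (in denominator)
|L| = 5 · 1.7668e+06 / 2.1136e+09 ≈ 0.0041796
Gain = 20 log₁₀(0.0041796) ≈ -47.58 dB
∠L = 158.04° − 267.55° = -109.51°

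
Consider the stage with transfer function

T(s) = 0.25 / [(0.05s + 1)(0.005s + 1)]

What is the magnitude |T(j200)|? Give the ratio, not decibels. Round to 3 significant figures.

At ω = 200 rad/s:
pole (1 + j200·0.05) = 1 + j10 → |·| ≈ 10.05, ∠ ≈ 84.29°
pole (1 + j200·0.005) = 1 + j1 → |·| ≈ 1.4142, ∠ ≈ 45.00°
|T| = 0.25 · 1 / (10.05 · 1.4142) ≈ 0.01759

0.0176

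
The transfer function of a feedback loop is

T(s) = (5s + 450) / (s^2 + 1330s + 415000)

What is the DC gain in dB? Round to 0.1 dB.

-59.3 dB

T(0) = 450 / 415000 ≈ 0.0010843
20 log₁₀(0.0010843) ≈ -59.30 dB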